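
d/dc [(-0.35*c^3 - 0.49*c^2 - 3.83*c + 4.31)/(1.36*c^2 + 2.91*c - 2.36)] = (-0.476*c^4 - 2.037*c^3 + 6.2609*c^2 - 9.4104*c - 3.5033)/(1.8496*c^4 + 7.9152*c^3 + 2.0489*c^2 - 13.7352*c + 5.5696)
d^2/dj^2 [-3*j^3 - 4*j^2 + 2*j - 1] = -18*j - 8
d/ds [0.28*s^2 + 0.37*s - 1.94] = 0.56*s + 0.37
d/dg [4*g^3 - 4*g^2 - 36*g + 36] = 12*g^2 - 8*g - 36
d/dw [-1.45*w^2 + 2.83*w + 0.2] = 2.83 - 2.9*w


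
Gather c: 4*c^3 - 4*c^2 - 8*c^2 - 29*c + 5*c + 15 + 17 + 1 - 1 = 4*c^3 - 12*c^2 - 24*c + 32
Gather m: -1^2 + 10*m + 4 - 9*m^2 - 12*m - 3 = -9*m^2 - 2*m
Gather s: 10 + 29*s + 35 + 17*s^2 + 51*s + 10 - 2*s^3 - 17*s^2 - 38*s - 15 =-2*s^3 + 42*s + 40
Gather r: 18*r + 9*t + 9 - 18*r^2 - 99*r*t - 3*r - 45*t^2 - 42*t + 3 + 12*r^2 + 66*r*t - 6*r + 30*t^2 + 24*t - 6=-6*r^2 + r*(9 - 33*t) - 15*t^2 - 9*t + 6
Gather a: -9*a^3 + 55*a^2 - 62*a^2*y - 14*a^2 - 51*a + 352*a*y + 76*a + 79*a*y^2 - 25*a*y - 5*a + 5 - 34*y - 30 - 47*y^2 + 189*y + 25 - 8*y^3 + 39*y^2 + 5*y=-9*a^3 + a^2*(41 - 62*y) + a*(79*y^2 + 327*y + 20) - 8*y^3 - 8*y^2 + 160*y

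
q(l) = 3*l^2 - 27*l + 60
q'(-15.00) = -117.00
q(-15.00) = 1140.00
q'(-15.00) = -117.00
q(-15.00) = 1140.00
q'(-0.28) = -28.68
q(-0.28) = 67.80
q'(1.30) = -19.20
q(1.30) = 29.97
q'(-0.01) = -27.06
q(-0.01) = 60.27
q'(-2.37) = -41.22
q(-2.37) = 140.84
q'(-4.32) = -52.92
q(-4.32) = 232.63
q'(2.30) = -13.20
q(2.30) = 13.77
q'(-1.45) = -35.70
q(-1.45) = 105.46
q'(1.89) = -15.66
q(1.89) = 19.69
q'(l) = 6*l - 27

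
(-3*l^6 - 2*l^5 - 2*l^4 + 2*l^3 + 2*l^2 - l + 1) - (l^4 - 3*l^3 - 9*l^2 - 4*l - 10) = -3*l^6 - 2*l^5 - 3*l^4 + 5*l^3 + 11*l^2 + 3*l + 11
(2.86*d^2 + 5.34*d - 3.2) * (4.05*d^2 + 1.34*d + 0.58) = 11.583*d^4 + 25.4594*d^3 - 4.1456*d^2 - 1.1908*d - 1.856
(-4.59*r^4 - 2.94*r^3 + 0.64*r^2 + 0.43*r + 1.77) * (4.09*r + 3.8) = -18.7731*r^5 - 29.4666*r^4 - 8.5544*r^3 + 4.1907*r^2 + 8.8733*r + 6.726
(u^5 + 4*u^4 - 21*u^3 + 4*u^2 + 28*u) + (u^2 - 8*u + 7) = u^5 + 4*u^4 - 21*u^3 + 5*u^2 + 20*u + 7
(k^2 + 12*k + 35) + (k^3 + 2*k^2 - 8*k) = k^3 + 3*k^2 + 4*k + 35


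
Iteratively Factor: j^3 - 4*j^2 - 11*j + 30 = (j + 3)*(j^2 - 7*j + 10) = (j - 2)*(j + 3)*(j - 5)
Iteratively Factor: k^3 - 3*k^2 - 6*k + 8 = (k - 1)*(k^2 - 2*k - 8) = (k - 1)*(k + 2)*(k - 4)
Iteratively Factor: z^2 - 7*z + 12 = (z - 4)*(z - 3)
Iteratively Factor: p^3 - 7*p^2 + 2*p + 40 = (p - 5)*(p^2 - 2*p - 8) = (p - 5)*(p - 4)*(p + 2)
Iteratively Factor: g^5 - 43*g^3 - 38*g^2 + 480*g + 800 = (g + 2)*(g^4 - 2*g^3 - 39*g^2 + 40*g + 400) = (g + 2)*(g + 4)*(g^3 - 6*g^2 - 15*g + 100) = (g - 5)*(g + 2)*(g + 4)*(g^2 - g - 20) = (g - 5)*(g + 2)*(g + 4)^2*(g - 5)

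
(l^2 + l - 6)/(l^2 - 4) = (l + 3)/(l + 2)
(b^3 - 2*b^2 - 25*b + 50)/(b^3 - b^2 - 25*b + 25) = (b - 2)/(b - 1)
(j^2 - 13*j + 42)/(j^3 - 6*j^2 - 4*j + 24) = (j - 7)/(j^2 - 4)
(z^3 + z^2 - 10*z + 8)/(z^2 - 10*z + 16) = (z^2 + 3*z - 4)/(z - 8)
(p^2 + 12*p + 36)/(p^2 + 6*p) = (p + 6)/p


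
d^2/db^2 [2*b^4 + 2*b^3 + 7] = 12*b*(2*b + 1)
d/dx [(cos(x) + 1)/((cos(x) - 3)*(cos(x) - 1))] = (cos(x)^2 + 2*cos(x) - 7)*sin(x)/((cos(x) - 3)^2*(cos(x) - 1)^2)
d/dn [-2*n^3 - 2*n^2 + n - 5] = -6*n^2 - 4*n + 1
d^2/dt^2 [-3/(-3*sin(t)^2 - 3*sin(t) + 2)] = 9*(-12*sin(t)^4 - 9*sin(t)^3 + 7*sin(t)^2 + 16*sin(t) + 10)/(3*sin(t)^2 + 3*sin(t) - 2)^3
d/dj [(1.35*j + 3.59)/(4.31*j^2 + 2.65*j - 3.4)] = (5.8185*j^2 + 3.5775*j - (1.35*j + 3.59)*(8.62*j + 2.65) - 4.59)/(4.31*j^2 + 2.65*j - 3.4)^2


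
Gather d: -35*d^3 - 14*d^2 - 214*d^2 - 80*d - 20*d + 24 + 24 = -35*d^3 - 228*d^2 - 100*d + 48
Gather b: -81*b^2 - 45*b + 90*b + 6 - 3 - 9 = -81*b^2 + 45*b - 6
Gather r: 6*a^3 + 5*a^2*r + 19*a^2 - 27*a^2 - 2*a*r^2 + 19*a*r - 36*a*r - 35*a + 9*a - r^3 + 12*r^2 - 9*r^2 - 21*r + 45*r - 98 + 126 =6*a^3 - 8*a^2 - 26*a - r^3 + r^2*(3 - 2*a) + r*(5*a^2 - 17*a + 24) + 28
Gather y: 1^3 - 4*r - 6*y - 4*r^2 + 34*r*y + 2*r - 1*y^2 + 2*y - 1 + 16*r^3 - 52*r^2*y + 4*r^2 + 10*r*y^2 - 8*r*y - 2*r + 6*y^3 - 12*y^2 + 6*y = 16*r^3 - 4*r + 6*y^3 + y^2*(10*r - 13) + y*(-52*r^2 + 26*r + 2)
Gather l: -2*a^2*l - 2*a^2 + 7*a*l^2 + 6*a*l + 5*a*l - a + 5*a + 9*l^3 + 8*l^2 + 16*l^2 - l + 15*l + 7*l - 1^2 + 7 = -2*a^2 + 4*a + 9*l^3 + l^2*(7*a + 24) + l*(-2*a^2 + 11*a + 21) + 6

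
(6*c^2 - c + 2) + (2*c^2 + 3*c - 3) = 8*c^2 + 2*c - 1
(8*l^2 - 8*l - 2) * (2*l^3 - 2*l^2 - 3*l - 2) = 16*l^5 - 32*l^4 - 12*l^3 + 12*l^2 + 22*l + 4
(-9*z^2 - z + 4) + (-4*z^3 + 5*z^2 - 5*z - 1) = -4*z^3 - 4*z^2 - 6*z + 3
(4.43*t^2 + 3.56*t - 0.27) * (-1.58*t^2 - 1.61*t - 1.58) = -6.9994*t^4 - 12.7571*t^3 - 12.3044*t^2 - 5.1901*t + 0.4266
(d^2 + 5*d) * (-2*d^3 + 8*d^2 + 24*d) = -2*d^5 - 2*d^4 + 64*d^3 + 120*d^2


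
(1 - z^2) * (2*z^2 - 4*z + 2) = -2*z^4 + 4*z^3 - 4*z + 2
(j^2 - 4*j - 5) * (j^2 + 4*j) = j^4 - 21*j^2 - 20*j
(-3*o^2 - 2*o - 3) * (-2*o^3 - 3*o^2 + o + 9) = 6*o^5 + 13*o^4 + 9*o^3 - 20*o^2 - 21*o - 27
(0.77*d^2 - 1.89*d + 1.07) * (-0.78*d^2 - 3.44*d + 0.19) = -0.6006*d^4 - 1.1746*d^3 + 5.8133*d^2 - 4.0399*d + 0.2033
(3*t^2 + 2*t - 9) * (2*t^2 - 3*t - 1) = 6*t^4 - 5*t^3 - 27*t^2 + 25*t + 9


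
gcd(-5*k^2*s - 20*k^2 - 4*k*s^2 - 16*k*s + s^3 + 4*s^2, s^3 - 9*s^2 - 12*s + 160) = s + 4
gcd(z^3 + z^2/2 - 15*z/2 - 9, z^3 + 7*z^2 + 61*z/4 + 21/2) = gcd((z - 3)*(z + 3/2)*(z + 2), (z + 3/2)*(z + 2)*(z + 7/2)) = z^2 + 7*z/2 + 3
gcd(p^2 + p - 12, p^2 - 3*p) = p - 3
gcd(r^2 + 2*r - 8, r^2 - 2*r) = r - 2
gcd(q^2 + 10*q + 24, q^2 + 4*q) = q + 4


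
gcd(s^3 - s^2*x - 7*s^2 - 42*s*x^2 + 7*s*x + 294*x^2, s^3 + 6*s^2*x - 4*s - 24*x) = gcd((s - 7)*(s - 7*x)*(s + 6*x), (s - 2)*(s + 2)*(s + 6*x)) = s + 6*x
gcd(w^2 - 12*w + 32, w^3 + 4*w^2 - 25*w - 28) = w - 4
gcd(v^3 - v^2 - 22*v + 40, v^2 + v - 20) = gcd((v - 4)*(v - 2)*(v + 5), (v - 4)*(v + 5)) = v^2 + v - 20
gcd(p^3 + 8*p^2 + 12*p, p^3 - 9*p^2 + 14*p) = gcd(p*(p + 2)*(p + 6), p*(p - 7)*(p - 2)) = p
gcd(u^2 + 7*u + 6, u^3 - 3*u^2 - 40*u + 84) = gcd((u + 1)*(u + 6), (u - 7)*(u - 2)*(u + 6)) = u + 6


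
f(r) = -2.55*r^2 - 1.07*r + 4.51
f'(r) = -5.1*r - 1.07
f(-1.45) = 0.70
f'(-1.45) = 6.32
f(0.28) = 4.01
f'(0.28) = -2.50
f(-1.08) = 2.69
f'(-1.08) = 4.44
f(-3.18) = -17.87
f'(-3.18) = 15.15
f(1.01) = 0.83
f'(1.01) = -6.22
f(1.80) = -5.68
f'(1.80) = -10.25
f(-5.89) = -77.65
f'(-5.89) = 28.97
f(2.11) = -9.10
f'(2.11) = -11.83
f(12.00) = -375.53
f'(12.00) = -62.27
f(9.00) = -211.67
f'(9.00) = -46.97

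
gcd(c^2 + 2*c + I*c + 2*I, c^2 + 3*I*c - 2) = c + I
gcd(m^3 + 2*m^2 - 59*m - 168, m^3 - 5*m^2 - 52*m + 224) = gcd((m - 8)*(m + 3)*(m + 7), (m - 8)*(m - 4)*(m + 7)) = m^2 - m - 56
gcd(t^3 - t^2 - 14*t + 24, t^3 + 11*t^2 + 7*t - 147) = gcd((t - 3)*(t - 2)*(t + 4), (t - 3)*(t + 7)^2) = t - 3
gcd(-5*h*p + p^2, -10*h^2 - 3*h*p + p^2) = -5*h + p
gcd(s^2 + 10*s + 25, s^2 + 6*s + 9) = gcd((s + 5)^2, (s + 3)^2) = 1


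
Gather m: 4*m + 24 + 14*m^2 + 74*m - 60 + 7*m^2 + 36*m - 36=21*m^2 + 114*m - 72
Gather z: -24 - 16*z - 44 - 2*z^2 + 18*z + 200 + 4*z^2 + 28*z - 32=2*z^2 + 30*z + 100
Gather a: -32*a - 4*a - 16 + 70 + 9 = 63 - 36*a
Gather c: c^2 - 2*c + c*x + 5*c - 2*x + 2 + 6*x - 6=c^2 + c*(x + 3) + 4*x - 4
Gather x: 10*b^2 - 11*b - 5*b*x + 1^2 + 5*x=10*b^2 - 11*b + x*(5 - 5*b) + 1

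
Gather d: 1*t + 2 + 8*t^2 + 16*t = 8*t^2 + 17*t + 2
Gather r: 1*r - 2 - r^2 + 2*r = -r^2 + 3*r - 2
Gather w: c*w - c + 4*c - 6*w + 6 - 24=3*c + w*(c - 6) - 18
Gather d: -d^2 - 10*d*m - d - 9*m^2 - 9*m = -d^2 + d*(-10*m - 1) - 9*m^2 - 9*m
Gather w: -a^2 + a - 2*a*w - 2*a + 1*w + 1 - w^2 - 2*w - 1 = -a^2 - a - w^2 + w*(-2*a - 1)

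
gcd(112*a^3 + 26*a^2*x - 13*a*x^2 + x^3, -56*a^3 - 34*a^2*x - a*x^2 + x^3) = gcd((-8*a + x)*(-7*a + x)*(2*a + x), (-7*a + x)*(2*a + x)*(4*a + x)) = -14*a^2 - 5*a*x + x^2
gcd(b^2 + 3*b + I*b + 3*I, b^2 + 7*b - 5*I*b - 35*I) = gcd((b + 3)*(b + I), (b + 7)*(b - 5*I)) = 1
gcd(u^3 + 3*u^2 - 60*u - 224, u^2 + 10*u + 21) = u + 7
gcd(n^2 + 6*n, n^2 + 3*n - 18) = n + 6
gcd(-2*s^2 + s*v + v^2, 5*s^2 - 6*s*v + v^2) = s - v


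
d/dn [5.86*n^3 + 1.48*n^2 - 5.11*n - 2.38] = 17.58*n^2 + 2.96*n - 5.11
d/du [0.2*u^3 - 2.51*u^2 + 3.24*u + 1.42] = 0.6*u^2 - 5.02*u + 3.24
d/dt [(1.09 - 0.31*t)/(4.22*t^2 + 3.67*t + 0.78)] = (1.3082*t^2 - 9.1996*t - 4.2421)/(17.8084*t^4 + 30.9748*t^3 + 20.0521*t^2 + 5.7252*t + 0.6084)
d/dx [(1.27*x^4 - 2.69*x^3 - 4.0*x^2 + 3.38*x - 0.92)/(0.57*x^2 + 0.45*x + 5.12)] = (1.4478*x^5 + 0.1812*x^4 + 23.5886*x^3 - 45.045*x^2 - 39.9112*x + 17.7196)/(0.3249*x^4 + 0.513*x^3 + 6.0393*x^2 + 4.608*x + 26.2144)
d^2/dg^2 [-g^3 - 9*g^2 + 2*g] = -6*g - 18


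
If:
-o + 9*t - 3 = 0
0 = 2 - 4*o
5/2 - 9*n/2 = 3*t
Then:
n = 8/27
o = 1/2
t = 7/18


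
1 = 1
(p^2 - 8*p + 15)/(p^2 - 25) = (p - 3)/(p + 5)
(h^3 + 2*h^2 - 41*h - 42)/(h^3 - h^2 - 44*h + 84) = (h + 1)/(h - 2)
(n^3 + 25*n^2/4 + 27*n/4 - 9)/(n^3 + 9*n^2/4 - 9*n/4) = (n + 4)/n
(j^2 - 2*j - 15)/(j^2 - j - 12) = (j - 5)/(j - 4)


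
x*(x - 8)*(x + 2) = x^3 - 6*x^2 - 16*x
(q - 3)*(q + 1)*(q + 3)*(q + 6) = q^4 + 7*q^3 - 3*q^2 - 63*q - 54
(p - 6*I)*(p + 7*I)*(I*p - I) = I*p^3 - p^2 - I*p^2 + p + 42*I*p - 42*I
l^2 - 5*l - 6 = (l - 6)*(l + 1)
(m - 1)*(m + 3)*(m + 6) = m^3 + 8*m^2 + 9*m - 18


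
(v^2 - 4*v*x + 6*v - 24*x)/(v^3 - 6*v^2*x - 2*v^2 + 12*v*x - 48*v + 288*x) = (-v + 4*x)/(-v^2 + 6*v*x + 8*v - 48*x)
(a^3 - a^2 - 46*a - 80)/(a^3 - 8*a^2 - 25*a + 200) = (a + 2)/(a - 5)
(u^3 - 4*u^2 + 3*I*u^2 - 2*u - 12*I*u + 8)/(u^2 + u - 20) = (u^2 + 3*I*u - 2)/(u + 5)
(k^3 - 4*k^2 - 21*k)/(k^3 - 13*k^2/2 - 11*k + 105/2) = 2*k/(2*k - 5)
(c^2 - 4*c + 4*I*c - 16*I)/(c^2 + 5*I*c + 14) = (c^2 + 4*c*(-1 + I) - 16*I)/(c^2 + 5*I*c + 14)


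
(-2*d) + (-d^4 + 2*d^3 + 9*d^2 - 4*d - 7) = -d^4 + 2*d^3 + 9*d^2 - 6*d - 7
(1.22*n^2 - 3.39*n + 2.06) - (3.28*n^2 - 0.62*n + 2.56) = -2.06*n^2 - 2.77*n - 0.5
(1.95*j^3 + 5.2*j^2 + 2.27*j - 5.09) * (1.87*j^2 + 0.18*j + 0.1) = 3.6465*j^5 + 10.075*j^4 + 5.3759*j^3 - 8.5897*j^2 - 0.6892*j - 0.509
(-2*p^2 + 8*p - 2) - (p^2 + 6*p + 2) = -3*p^2 + 2*p - 4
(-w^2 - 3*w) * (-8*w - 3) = 8*w^3 + 27*w^2 + 9*w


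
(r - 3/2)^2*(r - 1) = r^3 - 4*r^2 + 21*r/4 - 9/4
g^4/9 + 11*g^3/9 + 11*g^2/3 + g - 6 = (g/3 + 1)^2*(g - 1)*(g + 6)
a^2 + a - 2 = (a - 1)*(a + 2)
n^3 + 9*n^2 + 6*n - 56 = (n - 2)*(n + 4)*(n + 7)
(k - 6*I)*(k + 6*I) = k^2 + 36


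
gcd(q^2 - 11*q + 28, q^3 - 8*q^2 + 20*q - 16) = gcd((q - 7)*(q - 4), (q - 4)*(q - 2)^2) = q - 4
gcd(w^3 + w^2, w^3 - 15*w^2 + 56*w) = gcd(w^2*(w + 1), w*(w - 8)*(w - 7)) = w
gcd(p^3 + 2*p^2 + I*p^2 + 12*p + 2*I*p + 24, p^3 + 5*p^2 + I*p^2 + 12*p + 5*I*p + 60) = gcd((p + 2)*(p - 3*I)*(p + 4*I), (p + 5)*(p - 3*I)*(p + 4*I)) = p^2 + I*p + 12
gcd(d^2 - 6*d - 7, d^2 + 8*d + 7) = d + 1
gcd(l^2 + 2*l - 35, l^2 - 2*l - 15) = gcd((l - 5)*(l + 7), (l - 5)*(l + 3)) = l - 5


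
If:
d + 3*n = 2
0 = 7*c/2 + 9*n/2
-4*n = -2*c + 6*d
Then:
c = -27/20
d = -23/20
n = 21/20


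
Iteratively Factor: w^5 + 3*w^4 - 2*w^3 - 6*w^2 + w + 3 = (w - 1)*(w^4 + 4*w^3 + 2*w^2 - 4*w - 3) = (w - 1)^2*(w^3 + 5*w^2 + 7*w + 3) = (w - 1)^2*(w + 3)*(w^2 + 2*w + 1) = (w - 1)^2*(w + 1)*(w + 3)*(w + 1)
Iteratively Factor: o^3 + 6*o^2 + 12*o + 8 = (o + 2)*(o^2 + 4*o + 4) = (o + 2)^2*(o + 2)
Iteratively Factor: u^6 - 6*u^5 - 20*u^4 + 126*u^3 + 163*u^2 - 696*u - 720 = (u - 4)*(u^5 - 2*u^4 - 28*u^3 + 14*u^2 + 219*u + 180) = (u - 4)*(u + 3)*(u^4 - 5*u^3 - 13*u^2 + 53*u + 60) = (u - 4)^2*(u + 3)*(u^3 - u^2 - 17*u - 15) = (u - 4)^2*(u + 1)*(u + 3)*(u^2 - 2*u - 15) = (u - 4)^2*(u + 1)*(u + 3)^2*(u - 5)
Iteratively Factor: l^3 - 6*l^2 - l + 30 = (l - 3)*(l^2 - 3*l - 10) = (l - 5)*(l - 3)*(l + 2)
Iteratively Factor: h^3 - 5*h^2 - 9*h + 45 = (h - 5)*(h^2 - 9) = (h - 5)*(h - 3)*(h + 3)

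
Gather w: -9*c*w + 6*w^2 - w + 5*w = 6*w^2 + w*(4 - 9*c)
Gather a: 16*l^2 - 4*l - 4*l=16*l^2 - 8*l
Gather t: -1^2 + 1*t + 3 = t + 2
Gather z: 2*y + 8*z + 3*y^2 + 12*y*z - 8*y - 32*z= 3*y^2 - 6*y + z*(12*y - 24)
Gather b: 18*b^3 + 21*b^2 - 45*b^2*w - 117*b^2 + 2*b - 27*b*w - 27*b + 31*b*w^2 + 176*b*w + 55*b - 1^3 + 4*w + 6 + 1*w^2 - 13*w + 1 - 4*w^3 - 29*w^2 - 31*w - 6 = 18*b^3 + b^2*(-45*w - 96) + b*(31*w^2 + 149*w + 30) - 4*w^3 - 28*w^2 - 40*w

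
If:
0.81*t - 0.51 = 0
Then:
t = 0.63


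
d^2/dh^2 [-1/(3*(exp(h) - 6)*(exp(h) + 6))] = 4*(-exp(2*h) - 36)*exp(2*h)/(3*(exp(6*h) - 108*exp(4*h) + 3888*exp(2*h) - 46656))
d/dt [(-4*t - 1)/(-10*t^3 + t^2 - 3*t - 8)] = (40*t^3 - 4*t^2 + 12*t - (4*t + 1)*(30*t^2 - 2*t + 3) + 32)/(10*t^3 - t^2 + 3*t + 8)^2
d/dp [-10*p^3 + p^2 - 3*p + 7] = -30*p^2 + 2*p - 3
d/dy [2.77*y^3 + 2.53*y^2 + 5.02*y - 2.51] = 8.31*y^2 + 5.06*y + 5.02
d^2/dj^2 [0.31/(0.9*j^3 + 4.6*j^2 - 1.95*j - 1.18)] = (-(1.674*j + 2.852)*(0.9*j^3 + 4.6*j^2 - 1.95*j - 1.18) + 0.31*(2.7*j^2 + 9.2*j - 1.95)*(5.4*j^2 + 18.4*j - 3.9))/(0.9*j^3 + 4.6*j^2 - 1.95*j - 1.18)^3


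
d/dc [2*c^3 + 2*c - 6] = 6*c^2 + 2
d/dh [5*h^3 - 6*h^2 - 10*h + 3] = 15*h^2 - 12*h - 10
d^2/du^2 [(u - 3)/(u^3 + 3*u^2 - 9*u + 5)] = 6*(u^3 - u^2 - 21*u - 51)/(u^7 + 11*u^6 + 21*u^5 - 89*u^4 - 109*u^3 + 465*u^2 - 425*u + 125)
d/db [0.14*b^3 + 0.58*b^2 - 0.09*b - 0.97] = 0.42*b^2 + 1.16*b - 0.09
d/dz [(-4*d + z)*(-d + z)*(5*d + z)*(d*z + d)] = d*(20*d^3 - 42*d^2*z - 21*d^2 + 4*z^3 + 3*z^2)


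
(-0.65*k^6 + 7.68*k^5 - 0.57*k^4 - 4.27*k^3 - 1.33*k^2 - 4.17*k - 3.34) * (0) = 0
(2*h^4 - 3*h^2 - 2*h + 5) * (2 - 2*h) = -4*h^5 + 4*h^4 + 6*h^3 - 2*h^2 - 14*h + 10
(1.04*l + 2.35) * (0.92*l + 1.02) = 0.9568*l^2 + 3.2228*l + 2.397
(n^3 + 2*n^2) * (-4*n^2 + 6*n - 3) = -4*n^5 - 2*n^4 + 9*n^3 - 6*n^2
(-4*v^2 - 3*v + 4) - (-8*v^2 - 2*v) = 4*v^2 - v + 4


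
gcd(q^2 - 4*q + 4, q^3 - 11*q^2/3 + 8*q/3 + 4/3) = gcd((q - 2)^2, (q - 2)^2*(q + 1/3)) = q^2 - 4*q + 4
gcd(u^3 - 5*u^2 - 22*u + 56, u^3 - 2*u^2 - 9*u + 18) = u - 2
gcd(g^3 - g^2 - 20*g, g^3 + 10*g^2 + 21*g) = g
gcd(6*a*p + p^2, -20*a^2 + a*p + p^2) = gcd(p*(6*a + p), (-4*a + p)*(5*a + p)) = 1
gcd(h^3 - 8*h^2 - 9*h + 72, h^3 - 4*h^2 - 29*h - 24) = h^2 - 5*h - 24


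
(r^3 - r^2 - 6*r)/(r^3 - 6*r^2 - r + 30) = r/(r - 5)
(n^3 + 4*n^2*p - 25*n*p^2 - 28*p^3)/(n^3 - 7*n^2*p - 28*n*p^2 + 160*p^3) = (-n^2 - 8*n*p - 7*p^2)/(-n^2 + 3*n*p + 40*p^2)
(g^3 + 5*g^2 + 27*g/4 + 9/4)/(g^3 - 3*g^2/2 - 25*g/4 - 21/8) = 2*(g + 3)/(2*g - 7)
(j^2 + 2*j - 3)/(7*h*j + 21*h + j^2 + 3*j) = (j - 1)/(7*h + j)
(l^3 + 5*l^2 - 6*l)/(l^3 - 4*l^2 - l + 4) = l*(l + 6)/(l^2 - 3*l - 4)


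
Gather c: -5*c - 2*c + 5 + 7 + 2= 14 - 7*c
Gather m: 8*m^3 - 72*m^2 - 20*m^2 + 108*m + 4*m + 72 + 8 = 8*m^3 - 92*m^2 + 112*m + 80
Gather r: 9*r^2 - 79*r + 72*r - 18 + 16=9*r^2 - 7*r - 2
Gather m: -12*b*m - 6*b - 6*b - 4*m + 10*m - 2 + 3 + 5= -12*b + m*(6 - 12*b) + 6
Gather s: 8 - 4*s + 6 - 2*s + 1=15 - 6*s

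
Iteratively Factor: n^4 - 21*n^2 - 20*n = (n)*(n^3 - 21*n - 20) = n*(n - 5)*(n^2 + 5*n + 4) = n*(n - 5)*(n + 4)*(n + 1)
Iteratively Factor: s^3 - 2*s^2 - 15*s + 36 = (s - 3)*(s^2 + s - 12) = (s - 3)*(s + 4)*(s - 3)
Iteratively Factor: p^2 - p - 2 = (p + 1)*(p - 2)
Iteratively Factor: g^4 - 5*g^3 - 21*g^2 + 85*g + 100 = (g + 4)*(g^3 - 9*g^2 + 15*g + 25) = (g - 5)*(g + 4)*(g^2 - 4*g - 5) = (g - 5)*(g + 1)*(g + 4)*(g - 5)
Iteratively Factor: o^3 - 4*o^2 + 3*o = (o - 1)*(o^2 - 3*o) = o*(o - 1)*(o - 3)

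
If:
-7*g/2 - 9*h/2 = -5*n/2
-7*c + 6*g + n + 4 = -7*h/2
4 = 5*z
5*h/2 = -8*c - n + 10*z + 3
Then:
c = 509/227 - 244*n/227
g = 810/227 - 725*n/227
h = 690*n/227 - 630/227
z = 4/5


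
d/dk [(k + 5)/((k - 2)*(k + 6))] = (-k^2 - 10*k - 32)/(k^4 + 8*k^3 - 8*k^2 - 96*k + 144)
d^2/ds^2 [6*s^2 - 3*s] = 12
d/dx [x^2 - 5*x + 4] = 2*x - 5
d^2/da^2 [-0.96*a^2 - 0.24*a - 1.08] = -1.92000000000000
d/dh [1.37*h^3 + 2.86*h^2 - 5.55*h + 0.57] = 4.11*h^2 + 5.72*h - 5.55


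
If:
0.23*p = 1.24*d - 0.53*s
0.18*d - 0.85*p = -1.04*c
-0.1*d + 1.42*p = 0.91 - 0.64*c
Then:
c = 0.37528508871961 - 0.0368245026423652*s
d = 0.436195515472987*s + 0.0886511882497833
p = 0.0473149529847974*s + 0.477945536651006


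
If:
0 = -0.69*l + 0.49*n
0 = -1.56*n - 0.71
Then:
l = -0.32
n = -0.46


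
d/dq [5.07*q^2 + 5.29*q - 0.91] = 10.14*q + 5.29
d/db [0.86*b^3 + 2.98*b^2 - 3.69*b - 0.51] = 2.58*b^2 + 5.96*b - 3.69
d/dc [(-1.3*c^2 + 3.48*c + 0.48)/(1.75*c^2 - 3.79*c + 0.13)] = (-1.163*c^2 - 2.018*c + 2.2716)/(3.0625*c^4 - 13.265*c^3 + 14.8191*c^2 - 0.9854*c + 0.0169)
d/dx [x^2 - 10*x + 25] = 2*x - 10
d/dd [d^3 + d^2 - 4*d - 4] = 3*d^2 + 2*d - 4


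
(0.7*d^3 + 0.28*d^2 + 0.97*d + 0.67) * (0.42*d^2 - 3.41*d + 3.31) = 0.294*d^5 - 2.2694*d^4 + 1.7696*d^3 - 2.0995*d^2 + 0.926*d + 2.2177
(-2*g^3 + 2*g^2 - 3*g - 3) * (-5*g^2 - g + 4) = 10*g^5 - 8*g^4 + 5*g^3 + 26*g^2 - 9*g - 12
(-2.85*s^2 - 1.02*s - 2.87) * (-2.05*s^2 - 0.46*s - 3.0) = 5.8425*s^4 + 3.402*s^3 + 14.9027*s^2 + 4.3802*s + 8.61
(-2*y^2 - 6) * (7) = -14*y^2 - 42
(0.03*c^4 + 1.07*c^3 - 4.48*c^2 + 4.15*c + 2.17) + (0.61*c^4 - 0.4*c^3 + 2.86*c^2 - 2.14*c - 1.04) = 0.64*c^4 + 0.67*c^3 - 1.62*c^2 + 2.01*c + 1.13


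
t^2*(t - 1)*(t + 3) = t^4 + 2*t^3 - 3*t^2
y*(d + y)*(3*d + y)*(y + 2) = 3*d^2*y^2 + 6*d^2*y + 4*d*y^3 + 8*d*y^2 + y^4 + 2*y^3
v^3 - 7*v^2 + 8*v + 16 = (v - 4)^2*(v + 1)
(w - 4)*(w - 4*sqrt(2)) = w^2 - 4*sqrt(2)*w - 4*w + 16*sqrt(2)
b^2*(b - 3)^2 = b^4 - 6*b^3 + 9*b^2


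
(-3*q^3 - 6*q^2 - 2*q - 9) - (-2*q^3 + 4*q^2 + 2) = -q^3 - 10*q^2 - 2*q - 11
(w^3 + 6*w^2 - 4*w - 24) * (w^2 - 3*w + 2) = w^5 + 3*w^4 - 20*w^3 + 64*w - 48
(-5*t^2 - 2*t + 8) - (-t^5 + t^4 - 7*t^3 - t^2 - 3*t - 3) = t^5 - t^4 + 7*t^3 - 4*t^2 + t + 11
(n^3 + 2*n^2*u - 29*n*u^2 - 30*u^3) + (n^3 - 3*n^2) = 2*n^3 + 2*n^2*u - 3*n^2 - 29*n*u^2 - 30*u^3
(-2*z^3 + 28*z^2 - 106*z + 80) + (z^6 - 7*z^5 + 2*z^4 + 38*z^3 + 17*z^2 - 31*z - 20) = z^6 - 7*z^5 + 2*z^4 + 36*z^3 + 45*z^2 - 137*z + 60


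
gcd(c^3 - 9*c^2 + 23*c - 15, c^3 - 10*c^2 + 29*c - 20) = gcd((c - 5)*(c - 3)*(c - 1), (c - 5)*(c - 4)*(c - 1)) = c^2 - 6*c + 5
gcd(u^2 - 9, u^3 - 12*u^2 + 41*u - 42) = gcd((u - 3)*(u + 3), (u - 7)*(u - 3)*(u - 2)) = u - 3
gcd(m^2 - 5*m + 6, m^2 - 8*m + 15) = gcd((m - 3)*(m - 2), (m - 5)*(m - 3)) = m - 3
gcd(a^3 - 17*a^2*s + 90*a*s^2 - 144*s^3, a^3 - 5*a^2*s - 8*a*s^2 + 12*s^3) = -a + 6*s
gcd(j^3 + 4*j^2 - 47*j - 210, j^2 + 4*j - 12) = j + 6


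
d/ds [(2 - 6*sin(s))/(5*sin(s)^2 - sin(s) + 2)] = 2*(15*sin(s)^2 - 10*sin(s) - 5)*cos(s)/(5*sin(s)^2 - sin(s) + 2)^2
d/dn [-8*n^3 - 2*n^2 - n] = -24*n^2 - 4*n - 1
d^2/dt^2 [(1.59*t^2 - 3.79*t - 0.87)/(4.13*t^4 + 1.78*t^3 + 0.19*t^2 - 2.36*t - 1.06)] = (162.722826*t^8 - 705.615456*t^7 - 734.99879*t^6 - 95.7960900000002*t^5 - 67.5669180000001*t^4 - 291.315742*t^3 - 107.854806*t^2 - 12.088284*t + 12.493636)/(70.444997*t^12 + 91.083846*t^11 + 48.978909*t^10 - 106.742504*t^9 - 156.083499*t^8 - 80.105754*t^7 + 49.159087*t^6 + 89.324772*t^5 + 43.698366*t^4 - 4.292408*t^3 - 17.070876*t^2 - 7.955088*t - 1.191016)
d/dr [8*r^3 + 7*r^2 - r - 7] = 24*r^2 + 14*r - 1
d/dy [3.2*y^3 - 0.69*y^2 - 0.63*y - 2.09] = 9.6*y^2 - 1.38*y - 0.63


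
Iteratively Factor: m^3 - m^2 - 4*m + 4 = (m + 2)*(m^2 - 3*m + 2) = (m - 2)*(m + 2)*(m - 1)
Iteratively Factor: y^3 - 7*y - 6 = (y + 1)*(y^2 - y - 6) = (y - 3)*(y + 1)*(y + 2)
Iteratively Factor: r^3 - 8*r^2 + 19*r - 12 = (r - 4)*(r^2 - 4*r + 3) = (r - 4)*(r - 1)*(r - 3)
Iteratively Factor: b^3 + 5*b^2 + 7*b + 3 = (b + 1)*(b^2 + 4*b + 3) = (b + 1)^2*(b + 3)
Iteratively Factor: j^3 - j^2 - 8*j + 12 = (j + 3)*(j^2 - 4*j + 4) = (j - 2)*(j + 3)*(j - 2)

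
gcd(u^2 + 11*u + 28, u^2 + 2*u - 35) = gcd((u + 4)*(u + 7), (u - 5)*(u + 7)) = u + 7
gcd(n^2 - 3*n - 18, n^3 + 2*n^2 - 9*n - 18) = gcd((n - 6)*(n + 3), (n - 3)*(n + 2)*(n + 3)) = n + 3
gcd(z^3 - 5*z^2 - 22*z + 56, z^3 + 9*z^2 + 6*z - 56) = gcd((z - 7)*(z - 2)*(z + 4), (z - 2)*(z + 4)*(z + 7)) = z^2 + 2*z - 8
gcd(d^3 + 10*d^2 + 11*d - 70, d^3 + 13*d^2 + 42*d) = d + 7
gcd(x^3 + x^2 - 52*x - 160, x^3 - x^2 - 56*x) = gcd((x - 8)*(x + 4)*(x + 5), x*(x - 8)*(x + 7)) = x - 8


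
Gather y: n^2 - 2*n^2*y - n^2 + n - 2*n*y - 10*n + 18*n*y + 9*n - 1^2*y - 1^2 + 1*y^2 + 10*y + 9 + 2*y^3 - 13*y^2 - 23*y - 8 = 2*y^3 - 12*y^2 + y*(-2*n^2 + 16*n - 14)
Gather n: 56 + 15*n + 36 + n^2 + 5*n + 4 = n^2 + 20*n + 96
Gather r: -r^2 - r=-r^2 - r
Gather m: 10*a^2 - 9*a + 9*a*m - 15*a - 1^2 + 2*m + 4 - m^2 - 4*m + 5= 10*a^2 - 24*a - m^2 + m*(9*a - 2) + 8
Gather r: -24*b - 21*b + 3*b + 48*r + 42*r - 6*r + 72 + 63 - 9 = -42*b + 84*r + 126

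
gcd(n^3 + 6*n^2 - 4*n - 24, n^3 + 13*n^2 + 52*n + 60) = n^2 + 8*n + 12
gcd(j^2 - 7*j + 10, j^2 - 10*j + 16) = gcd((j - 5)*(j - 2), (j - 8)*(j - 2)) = j - 2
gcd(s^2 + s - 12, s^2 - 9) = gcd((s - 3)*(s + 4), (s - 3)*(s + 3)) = s - 3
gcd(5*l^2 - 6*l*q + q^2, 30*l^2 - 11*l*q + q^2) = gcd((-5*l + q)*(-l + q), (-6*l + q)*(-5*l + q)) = -5*l + q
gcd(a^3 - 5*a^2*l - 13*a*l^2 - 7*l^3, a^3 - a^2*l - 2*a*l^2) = a + l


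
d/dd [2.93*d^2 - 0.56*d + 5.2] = 5.86*d - 0.56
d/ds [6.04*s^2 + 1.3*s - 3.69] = 12.08*s + 1.3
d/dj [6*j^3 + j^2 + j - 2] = 18*j^2 + 2*j + 1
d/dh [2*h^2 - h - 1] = 4*h - 1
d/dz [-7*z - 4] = -7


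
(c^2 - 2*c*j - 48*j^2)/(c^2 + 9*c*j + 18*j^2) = (c - 8*j)/(c + 3*j)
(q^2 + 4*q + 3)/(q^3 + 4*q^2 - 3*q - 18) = (q + 1)/(q^2 + q - 6)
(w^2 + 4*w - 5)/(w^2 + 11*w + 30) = (w - 1)/(w + 6)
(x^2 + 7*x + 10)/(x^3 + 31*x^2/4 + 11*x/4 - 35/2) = 4*(x + 5)/(4*x^2 + 23*x - 35)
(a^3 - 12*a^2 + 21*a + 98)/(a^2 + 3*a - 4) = (a^3 - 12*a^2 + 21*a + 98)/(a^2 + 3*a - 4)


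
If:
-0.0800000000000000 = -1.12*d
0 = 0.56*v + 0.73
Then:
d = 0.07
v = -1.30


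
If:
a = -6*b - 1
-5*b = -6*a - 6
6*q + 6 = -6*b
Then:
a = -1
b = 0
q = -1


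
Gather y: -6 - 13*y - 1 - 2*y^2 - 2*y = -2*y^2 - 15*y - 7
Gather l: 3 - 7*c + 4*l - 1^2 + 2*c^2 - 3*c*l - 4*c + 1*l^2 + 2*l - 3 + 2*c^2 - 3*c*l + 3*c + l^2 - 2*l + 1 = 4*c^2 - 8*c + 2*l^2 + l*(4 - 6*c)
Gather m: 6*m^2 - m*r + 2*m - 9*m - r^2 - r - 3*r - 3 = 6*m^2 + m*(-r - 7) - r^2 - 4*r - 3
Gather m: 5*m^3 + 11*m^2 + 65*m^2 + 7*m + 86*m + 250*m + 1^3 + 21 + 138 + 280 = 5*m^3 + 76*m^2 + 343*m + 440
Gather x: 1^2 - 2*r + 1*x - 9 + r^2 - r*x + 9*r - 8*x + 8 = r^2 + 7*r + x*(-r - 7)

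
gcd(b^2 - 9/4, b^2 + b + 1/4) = 1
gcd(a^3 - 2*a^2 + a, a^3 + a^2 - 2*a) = a^2 - a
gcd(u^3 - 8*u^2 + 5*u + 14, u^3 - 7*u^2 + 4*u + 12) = u^2 - u - 2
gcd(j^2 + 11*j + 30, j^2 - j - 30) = j + 5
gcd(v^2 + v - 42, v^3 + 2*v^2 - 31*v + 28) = v + 7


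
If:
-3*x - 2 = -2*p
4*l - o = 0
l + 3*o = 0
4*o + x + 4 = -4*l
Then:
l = 0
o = 0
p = -5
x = -4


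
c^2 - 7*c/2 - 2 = (c - 4)*(c + 1/2)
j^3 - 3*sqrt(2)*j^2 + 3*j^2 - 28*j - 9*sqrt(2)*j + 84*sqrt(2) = (j - 4)*(j + 7)*(j - 3*sqrt(2))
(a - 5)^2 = a^2 - 10*a + 25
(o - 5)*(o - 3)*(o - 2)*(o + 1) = o^4 - 9*o^3 + 21*o^2 + o - 30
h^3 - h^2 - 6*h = h*(h - 3)*(h + 2)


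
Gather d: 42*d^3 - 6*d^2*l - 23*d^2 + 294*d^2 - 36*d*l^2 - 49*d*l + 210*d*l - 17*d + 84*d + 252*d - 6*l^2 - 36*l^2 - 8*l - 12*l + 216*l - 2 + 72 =42*d^3 + d^2*(271 - 6*l) + d*(-36*l^2 + 161*l + 319) - 42*l^2 + 196*l + 70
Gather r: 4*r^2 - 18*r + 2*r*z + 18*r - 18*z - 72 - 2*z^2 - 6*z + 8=4*r^2 + 2*r*z - 2*z^2 - 24*z - 64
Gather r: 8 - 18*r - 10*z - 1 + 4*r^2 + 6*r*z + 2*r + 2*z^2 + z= 4*r^2 + r*(6*z - 16) + 2*z^2 - 9*z + 7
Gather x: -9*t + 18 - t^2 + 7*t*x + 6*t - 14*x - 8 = -t^2 - 3*t + x*(7*t - 14) + 10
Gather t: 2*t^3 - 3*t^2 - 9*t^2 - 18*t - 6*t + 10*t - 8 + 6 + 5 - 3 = 2*t^3 - 12*t^2 - 14*t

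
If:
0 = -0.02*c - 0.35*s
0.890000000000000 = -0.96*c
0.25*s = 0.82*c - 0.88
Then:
No Solution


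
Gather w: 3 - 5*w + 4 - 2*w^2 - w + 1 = -2*w^2 - 6*w + 8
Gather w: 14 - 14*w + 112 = 126 - 14*w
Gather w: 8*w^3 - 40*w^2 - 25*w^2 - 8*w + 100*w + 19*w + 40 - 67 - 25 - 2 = 8*w^3 - 65*w^2 + 111*w - 54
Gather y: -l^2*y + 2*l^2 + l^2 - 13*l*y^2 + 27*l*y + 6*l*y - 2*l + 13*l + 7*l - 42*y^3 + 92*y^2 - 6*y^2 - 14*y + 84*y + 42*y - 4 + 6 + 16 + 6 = 3*l^2 + 18*l - 42*y^3 + y^2*(86 - 13*l) + y*(-l^2 + 33*l + 112) + 24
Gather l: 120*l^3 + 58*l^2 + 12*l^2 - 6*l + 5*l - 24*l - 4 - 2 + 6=120*l^3 + 70*l^2 - 25*l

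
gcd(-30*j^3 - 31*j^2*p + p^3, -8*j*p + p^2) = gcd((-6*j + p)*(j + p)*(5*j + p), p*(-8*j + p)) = 1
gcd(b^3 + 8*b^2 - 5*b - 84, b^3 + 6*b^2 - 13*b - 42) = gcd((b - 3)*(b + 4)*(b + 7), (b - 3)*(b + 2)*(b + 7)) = b^2 + 4*b - 21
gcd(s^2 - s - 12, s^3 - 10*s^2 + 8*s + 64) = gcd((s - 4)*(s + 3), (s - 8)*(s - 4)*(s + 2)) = s - 4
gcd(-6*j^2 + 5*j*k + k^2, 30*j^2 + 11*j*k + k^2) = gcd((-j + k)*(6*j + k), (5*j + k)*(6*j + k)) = 6*j + k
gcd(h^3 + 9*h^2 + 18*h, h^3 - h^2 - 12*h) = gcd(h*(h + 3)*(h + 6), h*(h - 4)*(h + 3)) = h^2 + 3*h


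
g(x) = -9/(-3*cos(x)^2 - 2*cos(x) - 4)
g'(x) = -9*(-6*sin(x)*cos(x) - 2*sin(x))/(-3*cos(x)^2 - 2*cos(x) - 4)^2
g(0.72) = 1.25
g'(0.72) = 0.75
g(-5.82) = 1.10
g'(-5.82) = 0.44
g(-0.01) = 1.00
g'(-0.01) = -0.01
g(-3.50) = 1.89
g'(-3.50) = -0.50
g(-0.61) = 1.18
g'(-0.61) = -0.61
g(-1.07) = 1.59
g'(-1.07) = -1.21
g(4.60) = 2.36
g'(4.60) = -0.82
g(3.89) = 2.17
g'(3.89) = 0.85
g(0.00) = 1.00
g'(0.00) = 0.00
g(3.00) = 1.81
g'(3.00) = -0.20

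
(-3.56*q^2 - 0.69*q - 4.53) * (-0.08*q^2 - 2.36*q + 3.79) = 0.2848*q^4 + 8.4568*q^3 - 11.5016*q^2 + 8.0757*q - 17.1687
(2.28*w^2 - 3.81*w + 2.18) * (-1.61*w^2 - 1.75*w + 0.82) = -3.6708*w^4 + 2.1441*w^3 + 5.0273*w^2 - 6.9392*w + 1.7876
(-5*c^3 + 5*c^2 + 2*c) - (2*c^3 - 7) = -7*c^3 + 5*c^2 + 2*c + 7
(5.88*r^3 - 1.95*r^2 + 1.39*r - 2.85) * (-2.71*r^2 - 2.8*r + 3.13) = -15.9348*r^5 - 11.1795*r^4 + 20.0975*r^3 - 2.272*r^2 + 12.3307*r - 8.9205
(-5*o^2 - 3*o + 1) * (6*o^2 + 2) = -30*o^4 - 18*o^3 - 4*o^2 - 6*o + 2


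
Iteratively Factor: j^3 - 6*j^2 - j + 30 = (j - 5)*(j^2 - j - 6) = (j - 5)*(j - 3)*(j + 2)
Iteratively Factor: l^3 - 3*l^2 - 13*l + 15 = (l - 1)*(l^2 - 2*l - 15) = (l - 1)*(l + 3)*(l - 5)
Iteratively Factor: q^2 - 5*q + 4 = (q - 1)*(q - 4)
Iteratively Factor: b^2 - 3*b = (b - 3)*(b)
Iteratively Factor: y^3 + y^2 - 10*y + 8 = (y + 4)*(y^2 - 3*y + 2) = (y - 2)*(y + 4)*(y - 1)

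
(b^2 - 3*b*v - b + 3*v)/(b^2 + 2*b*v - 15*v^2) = (b - 1)/(b + 5*v)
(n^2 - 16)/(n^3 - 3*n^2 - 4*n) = (n + 4)/(n*(n + 1))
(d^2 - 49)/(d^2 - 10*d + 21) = (d + 7)/(d - 3)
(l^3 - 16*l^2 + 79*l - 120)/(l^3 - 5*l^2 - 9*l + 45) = (l - 8)/(l + 3)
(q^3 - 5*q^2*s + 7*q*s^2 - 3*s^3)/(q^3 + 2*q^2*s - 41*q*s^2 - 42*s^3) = (q^3 - 5*q^2*s + 7*q*s^2 - 3*s^3)/(q^3 + 2*q^2*s - 41*q*s^2 - 42*s^3)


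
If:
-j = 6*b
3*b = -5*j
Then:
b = 0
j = 0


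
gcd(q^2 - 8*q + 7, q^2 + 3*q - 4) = q - 1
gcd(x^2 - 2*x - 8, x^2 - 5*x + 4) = x - 4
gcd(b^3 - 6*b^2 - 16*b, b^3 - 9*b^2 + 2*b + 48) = b^2 - 6*b - 16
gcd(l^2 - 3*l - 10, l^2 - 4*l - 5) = l - 5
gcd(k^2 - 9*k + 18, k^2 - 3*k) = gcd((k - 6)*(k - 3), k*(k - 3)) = k - 3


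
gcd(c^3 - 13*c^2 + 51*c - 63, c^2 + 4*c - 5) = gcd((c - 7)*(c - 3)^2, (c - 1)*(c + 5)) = 1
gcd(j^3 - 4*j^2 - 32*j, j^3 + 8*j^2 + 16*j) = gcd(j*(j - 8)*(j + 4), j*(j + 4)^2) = j^2 + 4*j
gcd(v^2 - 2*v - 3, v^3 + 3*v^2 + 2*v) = v + 1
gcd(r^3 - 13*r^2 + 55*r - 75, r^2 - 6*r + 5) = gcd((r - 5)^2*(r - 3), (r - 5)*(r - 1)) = r - 5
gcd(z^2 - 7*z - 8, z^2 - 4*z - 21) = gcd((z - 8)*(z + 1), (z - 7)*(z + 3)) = 1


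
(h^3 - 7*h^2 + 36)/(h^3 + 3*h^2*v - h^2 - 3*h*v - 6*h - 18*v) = (h - 6)/(h + 3*v)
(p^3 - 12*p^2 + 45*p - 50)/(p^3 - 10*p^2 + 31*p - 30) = (p - 5)/(p - 3)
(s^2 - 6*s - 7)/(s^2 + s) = (s - 7)/s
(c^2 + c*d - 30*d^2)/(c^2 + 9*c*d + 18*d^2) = (c - 5*d)/(c + 3*d)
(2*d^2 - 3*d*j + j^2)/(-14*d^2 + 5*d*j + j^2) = (-d + j)/(7*d + j)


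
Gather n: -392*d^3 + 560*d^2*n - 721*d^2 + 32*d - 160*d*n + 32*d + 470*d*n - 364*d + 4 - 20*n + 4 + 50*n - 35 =-392*d^3 - 721*d^2 - 300*d + n*(560*d^2 + 310*d + 30) - 27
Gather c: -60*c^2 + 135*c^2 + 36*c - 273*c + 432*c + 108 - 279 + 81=75*c^2 + 195*c - 90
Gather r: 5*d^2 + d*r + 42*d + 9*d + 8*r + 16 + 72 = 5*d^2 + 51*d + r*(d + 8) + 88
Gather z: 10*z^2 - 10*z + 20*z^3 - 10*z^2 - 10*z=20*z^3 - 20*z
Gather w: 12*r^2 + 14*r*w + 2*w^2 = 12*r^2 + 14*r*w + 2*w^2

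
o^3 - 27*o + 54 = (o - 3)^2*(o + 6)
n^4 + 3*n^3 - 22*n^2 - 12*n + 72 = (n - 3)*(n - 2)*(n + 2)*(n + 6)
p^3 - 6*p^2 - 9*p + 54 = (p - 6)*(p - 3)*(p + 3)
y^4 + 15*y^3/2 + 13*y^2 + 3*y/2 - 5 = (y - 1/2)*(y + 1)*(y + 2)*(y + 5)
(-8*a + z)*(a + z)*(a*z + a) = -8*a^3*z - 8*a^3 - 7*a^2*z^2 - 7*a^2*z + a*z^3 + a*z^2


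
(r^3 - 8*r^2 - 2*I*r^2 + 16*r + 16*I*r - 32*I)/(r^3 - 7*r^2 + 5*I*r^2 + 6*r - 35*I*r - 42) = (r^3 - 2*r^2*(4 + I) + 16*r*(1 + I) - 32*I)/(r^3 + r^2*(-7 + 5*I) + r*(6 - 35*I) - 42)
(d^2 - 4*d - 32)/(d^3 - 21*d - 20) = (d - 8)/(d^2 - 4*d - 5)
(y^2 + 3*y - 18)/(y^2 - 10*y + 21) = (y + 6)/(y - 7)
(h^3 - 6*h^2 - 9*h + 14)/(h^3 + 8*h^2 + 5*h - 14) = (h - 7)/(h + 7)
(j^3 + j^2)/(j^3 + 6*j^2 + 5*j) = j/(j + 5)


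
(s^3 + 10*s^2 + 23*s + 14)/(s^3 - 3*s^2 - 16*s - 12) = (s + 7)/(s - 6)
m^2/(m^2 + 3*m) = m/(m + 3)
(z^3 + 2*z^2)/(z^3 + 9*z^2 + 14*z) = z/(z + 7)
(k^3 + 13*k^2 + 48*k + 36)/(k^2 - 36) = (k^2 + 7*k + 6)/(k - 6)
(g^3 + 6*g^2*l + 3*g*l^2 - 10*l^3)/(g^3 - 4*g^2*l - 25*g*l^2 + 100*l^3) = (g^2 + g*l - 2*l^2)/(g^2 - 9*g*l + 20*l^2)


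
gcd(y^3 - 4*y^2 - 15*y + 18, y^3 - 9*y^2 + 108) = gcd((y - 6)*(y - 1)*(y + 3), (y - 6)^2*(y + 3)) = y^2 - 3*y - 18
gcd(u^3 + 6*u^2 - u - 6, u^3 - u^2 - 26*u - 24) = u + 1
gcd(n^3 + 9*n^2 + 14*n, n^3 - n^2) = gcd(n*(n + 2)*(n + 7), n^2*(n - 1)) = n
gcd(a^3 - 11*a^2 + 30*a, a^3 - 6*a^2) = a^2 - 6*a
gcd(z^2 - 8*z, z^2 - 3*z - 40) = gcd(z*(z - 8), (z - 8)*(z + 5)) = z - 8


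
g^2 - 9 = (g - 3)*(g + 3)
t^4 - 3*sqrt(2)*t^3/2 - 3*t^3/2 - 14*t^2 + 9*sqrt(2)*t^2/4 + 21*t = t*(t - 3/2)*(t - 7*sqrt(2)/2)*(t + 2*sqrt(2))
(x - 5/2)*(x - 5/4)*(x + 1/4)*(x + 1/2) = x^4 - 3*x^3 + 7*x^2/16 + 15*x/8 + 25/64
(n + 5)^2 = n^2 + 10*n + 25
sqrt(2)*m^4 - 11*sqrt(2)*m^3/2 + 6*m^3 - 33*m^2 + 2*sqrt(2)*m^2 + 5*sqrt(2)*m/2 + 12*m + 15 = (m - 5)*(m - 1)*(m + 3*sqrt(2))*(sqrt(2)*m + sqrt(2)/2)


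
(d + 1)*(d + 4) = d^2 + 5*d + 4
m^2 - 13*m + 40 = (m - 8)*(m - 5)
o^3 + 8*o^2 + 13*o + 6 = (o + 1)^2*(o + 6)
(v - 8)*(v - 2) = v^2 - 10*v + 16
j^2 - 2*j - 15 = (j - 5)*(j + 3)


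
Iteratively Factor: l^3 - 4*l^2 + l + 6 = (l - 2)*(l^2 - 2*l - 3) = (l - 3)*(l - 2)*(l + 1)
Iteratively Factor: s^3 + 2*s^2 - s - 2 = (s + 2)*(s^2 - 1) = (s + 1)*(s + 2)*(s - 1)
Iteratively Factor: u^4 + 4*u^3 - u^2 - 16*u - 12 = (u + 3)*(u^3 + u^2 - 4*u - 4) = (u + 1)*(u + 3)*(u^2 - 4) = (u - 2)*(u + 1)*(u + 3)*(u + 2)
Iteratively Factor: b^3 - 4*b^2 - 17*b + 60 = (b - 5)*(b^2 + b - 12) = (b - 5)*(b + 4)*(b - 3)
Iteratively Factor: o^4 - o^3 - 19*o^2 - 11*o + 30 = (o - 5)*(o^3 + 4*o^2 + o - 6) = (o - 5)*(o + 2)*(o^2 + 2*o - 3) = (o - 5)*(o - 1)*(o + 2)*(o + 3)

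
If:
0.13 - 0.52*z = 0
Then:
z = 0.25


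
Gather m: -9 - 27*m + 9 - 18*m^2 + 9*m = -18*m^2 - 18*m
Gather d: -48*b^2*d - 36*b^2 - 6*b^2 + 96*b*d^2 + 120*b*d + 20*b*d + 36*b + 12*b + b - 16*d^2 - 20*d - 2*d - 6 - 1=-42*b^2 + 49*b + d^2*(96*b - 16) + d*(-48*b^2 + 140*b - 22) - 7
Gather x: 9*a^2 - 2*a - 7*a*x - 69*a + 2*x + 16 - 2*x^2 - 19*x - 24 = 9*a^2 - 71*a - 2*x^2 + x*(-7*a - 17) - 8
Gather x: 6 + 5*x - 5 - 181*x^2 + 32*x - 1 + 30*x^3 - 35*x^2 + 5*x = 30*x^3 - 216*x^2 + 42*x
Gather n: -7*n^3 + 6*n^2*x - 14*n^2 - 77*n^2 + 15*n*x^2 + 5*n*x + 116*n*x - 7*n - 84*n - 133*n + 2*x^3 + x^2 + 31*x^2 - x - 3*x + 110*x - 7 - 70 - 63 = -7*n^3 + n^2*(6*x - 91) + n*(15*x^2 + 121*x - 224) + 2*x^3 + 32*x^2 + 106*x - 140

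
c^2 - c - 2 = (c - 2)*(c + 1)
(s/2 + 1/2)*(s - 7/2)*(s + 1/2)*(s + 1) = s^4/2 - s^3/2 - 27*s^2/8 - 13*s/4 - 7/8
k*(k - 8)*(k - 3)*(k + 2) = k^4 - 9*k^3 + 2*k^2 + 48*k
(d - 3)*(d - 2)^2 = d^3 - 7*d^2 + 16*d - 12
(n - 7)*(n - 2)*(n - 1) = n^3 - 10*n^2 + 23*n - 14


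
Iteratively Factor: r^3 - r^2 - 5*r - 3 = (r + 1)*(r^2 - 2*r - 3) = (r - 3)*(r + 1)*(r + 1)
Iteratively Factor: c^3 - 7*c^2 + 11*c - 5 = (c - 1)*(c^2 - 6*c + 5) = (c - 1)^2*(c - 5)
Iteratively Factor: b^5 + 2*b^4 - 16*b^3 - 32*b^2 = (b - 4)*(b^4 + 6*b^3 + 8*b^2) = b*(b - 4)*(b^3 + 6*b^2 + 8*b) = b*(b - 4)*(b + 2)*(b^2 + 4*b) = b^2*(b - 4)*(b + 2)*(b + 4)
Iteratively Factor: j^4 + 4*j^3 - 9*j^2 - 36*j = (j)*(j^3 + 4*j^2 - 9*j - 36) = j*(j - 3)*(j^2 + 7*j + 12) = j*(j - 3)*(j + 4)*(j + 3)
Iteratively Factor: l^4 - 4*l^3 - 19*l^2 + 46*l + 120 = (l + 2)*(l^3 - 6*l^2 - 7*l + 60) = (l + 2)*(l + 3)*(l^2 - 9*l + 20) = (l - 4)*(l + 2)*(l + 3)*(l - 5)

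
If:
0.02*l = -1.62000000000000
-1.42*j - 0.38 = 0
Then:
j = -0.27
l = -81.00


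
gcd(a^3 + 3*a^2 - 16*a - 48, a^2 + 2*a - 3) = a + 3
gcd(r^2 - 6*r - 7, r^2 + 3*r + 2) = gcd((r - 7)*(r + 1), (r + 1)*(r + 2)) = r + 1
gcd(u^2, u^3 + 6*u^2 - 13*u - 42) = 1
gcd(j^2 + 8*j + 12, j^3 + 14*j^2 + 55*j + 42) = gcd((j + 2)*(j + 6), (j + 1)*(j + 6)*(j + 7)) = j + 6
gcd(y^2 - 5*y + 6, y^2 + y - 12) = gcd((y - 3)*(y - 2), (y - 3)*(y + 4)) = y - 3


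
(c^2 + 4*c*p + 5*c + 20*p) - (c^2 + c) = 4*c*p + 4*c + 20*p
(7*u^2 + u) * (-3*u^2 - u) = -21*u^4 - 10*u^3 - u^2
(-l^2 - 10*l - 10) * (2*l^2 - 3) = -2*l^4 - 20*l^3 - 17*l^2 + 30*l + 30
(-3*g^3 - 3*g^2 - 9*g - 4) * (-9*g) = 27*g^4 + 27*g^3 + 81*g^2 + 36*g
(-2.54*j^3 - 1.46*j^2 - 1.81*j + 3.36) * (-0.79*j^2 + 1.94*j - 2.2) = 2.0066*j^5 - 3.7742*j^4 + 4.1855*j^3 - 2.9538*j^2 + 10.5004*j - 7.392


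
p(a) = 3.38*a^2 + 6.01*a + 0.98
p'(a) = 6.76*a + 6.01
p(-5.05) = 56.83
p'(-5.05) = -28.13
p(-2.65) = 8.79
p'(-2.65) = -11.90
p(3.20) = 54.82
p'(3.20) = 27.64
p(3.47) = 62.53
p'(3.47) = 29.47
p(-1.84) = 1.36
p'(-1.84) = -6.43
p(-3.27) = 17.47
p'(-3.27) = -16.10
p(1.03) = 10.76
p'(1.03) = 12.97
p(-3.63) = 23.70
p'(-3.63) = -18.53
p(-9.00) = 220.67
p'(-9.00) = -54.83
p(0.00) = 0.98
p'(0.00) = 6.01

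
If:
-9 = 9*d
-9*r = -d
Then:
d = -1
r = -1/9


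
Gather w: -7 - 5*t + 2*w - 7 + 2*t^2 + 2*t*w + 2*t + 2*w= 2*t^2 - 3*t + w*(2*t + 4) - 14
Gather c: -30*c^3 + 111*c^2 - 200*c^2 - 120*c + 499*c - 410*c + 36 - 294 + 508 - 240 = -30*c^3 - 89*c^2 - 31*c + 10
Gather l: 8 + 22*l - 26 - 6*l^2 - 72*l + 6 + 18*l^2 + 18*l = 12*l^2 - 32*l - 12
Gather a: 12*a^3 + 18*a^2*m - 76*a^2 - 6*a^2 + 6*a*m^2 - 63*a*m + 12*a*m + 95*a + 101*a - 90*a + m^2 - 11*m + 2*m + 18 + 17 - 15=12*a^3 + a^2*(18*m - 82) + a*(6*m^2 - 51*m + 106) + m^2 - 9*m + 20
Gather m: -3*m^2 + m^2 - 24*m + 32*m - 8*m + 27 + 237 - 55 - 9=200 - 2*m^2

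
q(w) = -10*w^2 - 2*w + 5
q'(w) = -20*w - 2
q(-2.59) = -56.90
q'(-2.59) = 49.80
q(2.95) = -87.92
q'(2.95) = -61.00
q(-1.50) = -14.50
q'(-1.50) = 28.00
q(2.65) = -70.52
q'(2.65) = -55.00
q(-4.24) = -166.30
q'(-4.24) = 82.80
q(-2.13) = -36.11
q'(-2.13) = 40.60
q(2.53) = -64.07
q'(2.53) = -52.60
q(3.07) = -95.39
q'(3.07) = -63.40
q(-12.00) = -1411.00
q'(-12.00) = 238.00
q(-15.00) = -2215.00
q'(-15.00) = 298.00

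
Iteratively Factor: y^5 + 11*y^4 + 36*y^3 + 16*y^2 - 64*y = (y + 4)*(y^4 + 7*y^3 + 8*y^2 - 16*y) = (y + 4)^2*(y^3 + 3*y^2 - 4*y) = y*(y + 4)^2*(y^2 + 3*y - 4) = y*(y - 1)*(y + 4)^2*(y + 4)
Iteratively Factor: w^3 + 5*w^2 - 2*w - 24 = (w - 2)*(w^2 + 7*w + 12) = (w - 2)*(w + 4)*(w + 3)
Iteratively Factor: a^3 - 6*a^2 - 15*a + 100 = (a + 4)*(a^2 - 10*a + 25) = (a - 5)*(a + 4)*(a - 5)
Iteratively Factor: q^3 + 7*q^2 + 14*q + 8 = (q + 2)*(q^2 + 5*q + 4) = (q + 1)*(q + 2)*(q + 4)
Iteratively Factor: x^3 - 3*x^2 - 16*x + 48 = (x - 4)*(x^2 + x - 12) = (x - 4)*(x - 3)*(x + 4)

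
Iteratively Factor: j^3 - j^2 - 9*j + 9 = (j - 1)*(j^2 - 9) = (j - 3)*(j - 1)*(j + 3)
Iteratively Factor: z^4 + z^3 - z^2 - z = (z + 1)*(z^3 - z) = (z - 1)*(z + 1)*(z^2 + z) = z*(z - 1)*(z + 1)*(z + 1)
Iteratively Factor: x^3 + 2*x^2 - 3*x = (x)*(x^2 + 2*x - 3) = x*(x + 3)*(x - 1)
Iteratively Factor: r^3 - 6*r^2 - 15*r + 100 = (r + 4)*(r^2 - 10*r + 25) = (r - 5)*(r + 4)*(r - 5)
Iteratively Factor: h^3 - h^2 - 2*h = (h)*(h^2 - h - 2) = h*(h - 2)*(h + 1)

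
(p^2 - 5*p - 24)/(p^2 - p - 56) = (p + 3)/(p + 7)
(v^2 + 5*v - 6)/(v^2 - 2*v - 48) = (v - 1)/(v - 8)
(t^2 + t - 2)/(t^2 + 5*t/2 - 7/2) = 2*(t + 2)/(2*t + 7)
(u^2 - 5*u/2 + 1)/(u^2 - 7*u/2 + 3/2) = (u - 2)/(u - 3)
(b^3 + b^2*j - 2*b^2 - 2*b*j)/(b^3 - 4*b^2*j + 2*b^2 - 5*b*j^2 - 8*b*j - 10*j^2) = b*(b - 2)/(b^2 - 5*b*j + 2*b - 10*j)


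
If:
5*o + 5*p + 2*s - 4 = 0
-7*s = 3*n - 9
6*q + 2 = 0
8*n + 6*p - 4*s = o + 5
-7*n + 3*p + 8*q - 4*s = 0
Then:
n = -2455/6891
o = -12065/6891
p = 13613/6891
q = -1/3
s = 3304/2297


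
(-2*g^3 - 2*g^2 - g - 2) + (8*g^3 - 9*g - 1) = 6*g^3 - 2*g^2 - 10*g - 3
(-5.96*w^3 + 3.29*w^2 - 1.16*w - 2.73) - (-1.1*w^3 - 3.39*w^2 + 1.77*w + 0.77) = -4.86*w^3 + 6.68*w^2 - 2.93*w - 3.5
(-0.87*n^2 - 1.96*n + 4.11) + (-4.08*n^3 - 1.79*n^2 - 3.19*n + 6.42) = -4.08*n^3 - 2.66*n^2 - 5.15*n + 10.53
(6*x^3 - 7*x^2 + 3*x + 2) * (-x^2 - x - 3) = -6*x^5 + x^4 - 14*x^3 + 16*x^2 - 11*x - 6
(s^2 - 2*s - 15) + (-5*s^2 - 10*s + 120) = -4*s^2 - 12*s + 105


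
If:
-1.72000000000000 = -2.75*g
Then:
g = 0.63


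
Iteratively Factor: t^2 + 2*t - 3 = (t - 1)*(t + 3)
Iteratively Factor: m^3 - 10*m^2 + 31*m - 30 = (m - 5)*(m^2 - 5*m + 6) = (m - 5)*(m - 2)*(m - 3)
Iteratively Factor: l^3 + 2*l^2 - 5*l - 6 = (l + 3)*(l^2 - l - 2) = (l - 2)*(l + 3)*(l + 1)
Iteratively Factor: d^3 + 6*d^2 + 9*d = (d)*(d^2 + 6*d + 9) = d*(d + 3)*(d + 3)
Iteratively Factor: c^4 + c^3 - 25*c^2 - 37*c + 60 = (c + 3)*(c^3 - 2*c^2 - 19*c + 20) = (c + 3)*(c + 4)*(c^2 - 6*c + 5) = (c - 1)*(c + 3)*(c + 4)*(c - 5)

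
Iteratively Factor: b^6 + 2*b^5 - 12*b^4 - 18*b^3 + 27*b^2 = (b)*(b^5 + 2*b^4 - 12*b^3 - 18*b^2 + 27*b) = b*(b + 3)*(b^4 - b^3 - 9*b^2 + 9*b) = b*(b - 1)*(b + 3)*(b^3 - 9*b) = b^2*(b - 1)*(b + 3)*(b^2 - 9) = b^2*(b - 1)*(b + 3)^2*(b - 3)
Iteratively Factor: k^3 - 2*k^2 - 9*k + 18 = (k - 2)*(k^2 - 9) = (k - 3)*(k - 2)*(k + 3)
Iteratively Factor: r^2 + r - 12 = (r - 3)*(r + 4)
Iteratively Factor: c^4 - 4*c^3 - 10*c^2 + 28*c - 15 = (c - 1)*(c^3 - 3*c^2 - 13*c + 15) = (c - 1)^2*(c^2 - 2*c - 15) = (c - 5)*(c - 1)^2*(c + 3)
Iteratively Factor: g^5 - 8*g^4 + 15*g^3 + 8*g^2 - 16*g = (g)*(g^4 - 8*g^3 + 15*g^2 + 8*g - 16) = g*(g - 4)*(g^3 - 4*g^2 - g + 4) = g*(g - 4)^2*(g^2 - 1) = g*(g - 4)^2*(g - 1)*(g + 1)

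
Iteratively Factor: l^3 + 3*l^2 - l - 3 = (l + 1)*(l^2 + 2*l - 3) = (l + 1)*(l + 3)*(l - 1)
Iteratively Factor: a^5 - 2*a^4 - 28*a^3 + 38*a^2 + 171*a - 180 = (a - 5)*(a^4 + 3*a^3 - 13*a^2 - 27*a + 36) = (a - 5)*(a - 3)*(a^3 + 6*a^2 + 5*a - 12) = (a - 5)*(a - 3)*(a + 3)*(a^2 + 3*a - 4) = (a - 5)*(a - 3)*(a - 1)*(a + 3)*(a + 4)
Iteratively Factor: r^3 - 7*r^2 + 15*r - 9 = (r - 3)*(r^2 - 4*r + 3) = (r - 3)^2*(r - 1)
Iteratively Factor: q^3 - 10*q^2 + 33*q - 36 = (q - 4)*(q^2 - 6*q + 9) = (q - 4)*(q - 3)*(q - 3)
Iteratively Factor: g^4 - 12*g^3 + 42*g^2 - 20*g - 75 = (g - 5)*(g^3 - 7*g^2 + 7*g + 15) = (g - 5)*(g - 3)*(g^2 - 4*g - 5) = (g - 5)*(g - 3)*(g + 1)*(g - 5)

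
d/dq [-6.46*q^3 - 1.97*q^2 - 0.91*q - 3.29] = -19.38*q^2 - 3.94*q - 0.91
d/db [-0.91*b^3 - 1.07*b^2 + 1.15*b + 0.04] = -2.73*b^2 - 2.14*b + 1.15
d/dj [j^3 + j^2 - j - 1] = 3*j^2 + 2*j - 1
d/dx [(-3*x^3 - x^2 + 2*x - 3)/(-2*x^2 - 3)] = (6*x^4 + 31*x^2 - 6*x - 6)/(4*x^4 + 12*x^2 + 9)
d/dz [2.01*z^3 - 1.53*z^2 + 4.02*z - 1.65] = 6.03*z^2 - 3.06*z + 4.02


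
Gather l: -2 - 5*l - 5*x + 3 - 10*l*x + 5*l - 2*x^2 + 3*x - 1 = -10*l*x - 2*x^2 - 2*x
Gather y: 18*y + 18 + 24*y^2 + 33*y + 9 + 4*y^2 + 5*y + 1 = 28*y^2 + 56*y + 28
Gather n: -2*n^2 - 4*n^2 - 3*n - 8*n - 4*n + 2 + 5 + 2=-6*n^2 - 15*n + 9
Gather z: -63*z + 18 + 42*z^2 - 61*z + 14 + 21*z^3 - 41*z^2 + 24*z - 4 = 21*z^3 + z^2 - 100*z + 28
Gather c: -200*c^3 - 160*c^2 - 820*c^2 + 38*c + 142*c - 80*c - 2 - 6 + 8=-200*c^3 - 980*c^2 + 100*c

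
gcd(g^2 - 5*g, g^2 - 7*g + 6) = 1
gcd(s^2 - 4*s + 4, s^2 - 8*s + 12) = s - 2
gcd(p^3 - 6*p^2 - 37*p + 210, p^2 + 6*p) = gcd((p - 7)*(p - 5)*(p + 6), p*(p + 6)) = p + 6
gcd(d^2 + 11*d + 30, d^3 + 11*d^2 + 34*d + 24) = d + 6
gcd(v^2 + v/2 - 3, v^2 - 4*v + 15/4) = v - 3/2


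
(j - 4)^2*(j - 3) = j^3 - 11*j^2 + 40*j - 48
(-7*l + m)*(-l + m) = 7*l^2 - 8*l*m + m^2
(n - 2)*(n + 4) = n^2 + 2*n - 8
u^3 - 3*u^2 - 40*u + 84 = (u - 7)*(u - 2)*(u + 6)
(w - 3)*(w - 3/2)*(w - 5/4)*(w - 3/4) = w^4 - 13*w^3/2 + 231*w^2/16 - 423*w/32 + 135/32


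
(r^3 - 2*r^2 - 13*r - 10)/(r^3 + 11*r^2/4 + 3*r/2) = 4*(r^2 - 4*r - 5)/(r*(4*r + 3))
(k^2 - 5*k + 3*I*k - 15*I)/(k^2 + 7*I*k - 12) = (k - 5)/(k + 4*I)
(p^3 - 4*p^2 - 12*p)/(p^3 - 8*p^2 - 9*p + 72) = p*(p^2 - 4*p - 12)/(p^3 - 8*p^2 - 9*p + 72)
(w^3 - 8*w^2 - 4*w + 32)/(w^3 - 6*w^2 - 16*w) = (w - 2)/w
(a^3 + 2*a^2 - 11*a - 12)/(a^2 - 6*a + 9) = (a^2 + 5*a + 4)/(a - 3)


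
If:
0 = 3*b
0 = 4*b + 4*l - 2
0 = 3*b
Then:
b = 0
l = 1/2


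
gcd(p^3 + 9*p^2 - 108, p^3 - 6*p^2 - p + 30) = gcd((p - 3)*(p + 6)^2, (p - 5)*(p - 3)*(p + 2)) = p - 3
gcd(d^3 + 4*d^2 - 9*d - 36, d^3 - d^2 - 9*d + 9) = d^2 - 9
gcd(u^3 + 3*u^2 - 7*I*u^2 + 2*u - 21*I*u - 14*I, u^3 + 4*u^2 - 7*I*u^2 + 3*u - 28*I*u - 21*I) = u^2 + u*(1 - 7*I) - 7*I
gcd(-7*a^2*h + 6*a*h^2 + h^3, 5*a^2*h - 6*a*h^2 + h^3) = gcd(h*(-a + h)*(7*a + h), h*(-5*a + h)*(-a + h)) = a*h - h^2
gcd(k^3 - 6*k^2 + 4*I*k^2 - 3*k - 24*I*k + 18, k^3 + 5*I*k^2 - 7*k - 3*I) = k^2 + 4*I*k - 3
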